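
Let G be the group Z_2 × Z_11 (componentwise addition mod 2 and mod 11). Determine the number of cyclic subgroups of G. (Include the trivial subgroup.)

A cyclic subgroup of order d is generated by each of its φ(d) elements of order d, so the cyclic subgroups of order d number (#elements of order d)/φ(d).
Cyclic subgroups by order — order 1: 1; order 2: 1; order 11: 1; order 22: 1.
Total: 4.

4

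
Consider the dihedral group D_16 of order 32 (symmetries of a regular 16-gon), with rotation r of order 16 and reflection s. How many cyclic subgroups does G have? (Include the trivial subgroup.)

21

Group the elements of G by the cyclic subgroup they generate; each cyclic subgroup of order d accounts for φ(d) elements.
Cyclic subgroups by order — order 1: 1; order 2: 17; order 4: 1; order 8: 1; order 16: 1.
Total: 21.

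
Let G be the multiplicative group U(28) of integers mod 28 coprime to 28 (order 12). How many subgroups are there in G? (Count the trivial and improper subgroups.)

10

|G| = 12, so by Lagrange every subgroup order divides 12. Divisors: 1, 2, 3, 4, 6, 12.
Subgroups by order — order 1: 1; order 2: 3; order 3: 1; order 4: 1; order 6: 3; order 12: 1.
Total: 1 + 3 + 1 + 1 + 3 + 1 = 10.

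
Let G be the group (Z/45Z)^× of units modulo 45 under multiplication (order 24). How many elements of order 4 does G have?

4

The elements of order 4 are: 8, 17, 28, 37.
That's 4.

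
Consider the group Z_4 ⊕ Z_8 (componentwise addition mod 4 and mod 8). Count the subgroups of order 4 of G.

|G| = 32 and 4 | 32, so subgroups of order 4 are possible by Lagrange.
The subgroups of order 4 are: {(0,0), (0,2), (0,4), (0,6)}; {(0,0), (0,4), (2,0), (2,4)}; {(0,0), (0,4), (2,2), (2,6)}; {(0,0), (1,0), (2,0), (3,0)}; … (7 in all).
So G has 7 subgroups of order 4.

7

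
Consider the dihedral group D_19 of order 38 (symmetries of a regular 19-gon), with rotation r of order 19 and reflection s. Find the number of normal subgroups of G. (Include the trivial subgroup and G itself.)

3

G has 22 subgroups. Checking conjugation-invariance by order — order 1: 1/1 normal; order 2: 0/19 normal; order 19: 1/1 normal; order 38: 1/1 normal.
Total normal subgroups: 3.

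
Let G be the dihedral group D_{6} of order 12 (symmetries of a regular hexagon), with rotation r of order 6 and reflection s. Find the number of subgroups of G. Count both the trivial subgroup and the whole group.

16

|G| = 12, so by Lagrange every subgroup order divides 12. Divisors: 1, 2, 3, 4, 6, 12.
Subgroups by order — order 1: 1; order 2: 7; order 3: 1; order 4: 3; order 6: 3; order 12: 1.
Total: 1 + 7 + 1 + 3 + 3 + 1 = 16.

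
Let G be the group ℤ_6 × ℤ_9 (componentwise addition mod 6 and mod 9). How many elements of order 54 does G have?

0

An element (a,b) has order lcm(ord(a), ord(b)); count pairs with lcm equal to 54.
Enumerating gives 0 such elements.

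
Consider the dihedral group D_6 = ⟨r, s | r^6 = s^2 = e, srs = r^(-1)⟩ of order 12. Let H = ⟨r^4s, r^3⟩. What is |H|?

4

|⟨r^4s⟩| = 2 and |⟨r^3⟩| = 2, so |H| is a multiple of lcm(2, 2) = 2 and divides |G| = 12.
Closing under the operation: H = {e, r^3, rs, r^4s}, so |H| = 4.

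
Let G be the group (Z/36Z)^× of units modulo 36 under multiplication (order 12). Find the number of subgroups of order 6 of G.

3

|G| = 12 and 6 | 12, so subgroups of order 6 are possible by Lagrange.
The subgroups of order 6 are: {1, 11, 13, 23, 25, 35}; {1, 5, 13, 17, 25, 29}; {1, 7, 13, 19, 25, 31}.
So G has 3 subgroups of order 6.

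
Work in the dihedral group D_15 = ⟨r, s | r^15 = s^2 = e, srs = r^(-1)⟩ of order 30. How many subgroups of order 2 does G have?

15

|G| = 30 and 2 | 30, so subgroups of order 2 are possible by Lagrange.
The subgroups of order 2 are: {e, r^10s}; {e, r^11s}; {e, r^12s}; {e, r^13s}; … (15 in all).
So G has 15 subgroups of order 2.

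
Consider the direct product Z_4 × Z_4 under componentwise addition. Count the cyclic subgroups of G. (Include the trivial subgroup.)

Each element a generates a cyclic subgroup ⟨a⟩; distinct elements may generate the same one (a cyclic group of order d has φ(d) generators).
Cyclic subgroups by order — order 1: 1; order 2: 3; order 4: 6.
Total: 10.

10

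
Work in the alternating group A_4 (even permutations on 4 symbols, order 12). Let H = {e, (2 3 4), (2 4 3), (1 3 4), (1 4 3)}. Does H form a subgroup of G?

No

|H| = 5 does not divide |G| = 12, so by Lagrange H is not a subgroup.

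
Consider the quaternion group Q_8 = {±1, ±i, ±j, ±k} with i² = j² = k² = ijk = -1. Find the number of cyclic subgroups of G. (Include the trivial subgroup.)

A cyclic subgroup of order d is generated by each of its φ(d) elements of order d, so the cyclic subgroups of order d number (#elements of order d)/φ(d).
Cyclic subgroups by order — order 1: 1; order 2: 1; order 4: 3.
Total: 5.

5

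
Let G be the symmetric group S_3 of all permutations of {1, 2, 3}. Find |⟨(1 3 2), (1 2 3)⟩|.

3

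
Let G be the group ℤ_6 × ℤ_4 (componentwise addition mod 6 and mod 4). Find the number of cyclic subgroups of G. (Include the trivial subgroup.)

A cyclic subgroup of order d is generated by each of its φ(d) elements of order d, so the cyclic subgroups of order d number (#elements of order d)/φ(d).
Cyclic subgroups by order — order 1: 1; order 2: 3; order 3: 1; order 4: 2; order 6: 3; order 12: 2.
Total: 12.

12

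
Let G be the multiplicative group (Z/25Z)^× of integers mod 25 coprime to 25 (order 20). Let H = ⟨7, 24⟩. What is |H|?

|⟨7⟩| = 4 and |⟨24⟩| = 2, so |H| is a multiple of lcm(4, 2) = 4 and divides |G| = 20.
Closing under the operation: H = {1, 7, 18, 24}, so |H| = 4.

4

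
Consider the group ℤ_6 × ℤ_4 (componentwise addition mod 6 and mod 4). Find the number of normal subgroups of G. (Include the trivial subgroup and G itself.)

16

G is abelian, so every subgroup is normal.
G has 16 subgroups in total, hence 16 normal subgroups.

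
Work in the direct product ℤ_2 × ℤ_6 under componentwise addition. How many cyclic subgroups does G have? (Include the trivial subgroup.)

8

Each element a generates a cyclic subgroup ⟨a⟩; distinct elements may generate the same one (a cyclic group of order d has φ(d) generators).
Cyclic subgroups by order — order 1: 1; order 2: 3; order 3: 1; order 6: 3.
Total: 8.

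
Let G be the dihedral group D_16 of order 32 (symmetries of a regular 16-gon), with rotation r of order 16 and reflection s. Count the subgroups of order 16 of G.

3

|G| = 32 and 16 | 32, so subgroups of order 16 are possible by Lagrange.
The subgroups of order 16 are: {e, r, r^2, r^3, r^4, r^5, r^6, r^7, r^8, r^9, r^10, r^11, r^12, r^13, r^14, r^15}; {e, r^2, r^4, r^6, r^8, r^10, r^12, r^14, s, r^2s, r^4s, r^6s, r^8s, r^10s, r^12s, r^14s}; {e, r^2, r^4, r^6, r^8, r^10, r^12, r^14, rs, r^3s, r^5s, r^7s, r^9s, r^11s, r^13s, r^15s}.
So G has 3 subgroups of order 16.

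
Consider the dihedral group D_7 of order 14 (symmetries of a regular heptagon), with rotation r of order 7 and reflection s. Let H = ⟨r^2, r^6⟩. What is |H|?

7

|⟨r^2⟩| = 7 and |⟨r^6⟩| = 7, so |H| is a multiple of lcm(7, 7) = 7 and divides |G| = 14.
Closing under the operation: H = {e, r, r^2, r^3, r^4, r^5, r^6}, so |H| = 7.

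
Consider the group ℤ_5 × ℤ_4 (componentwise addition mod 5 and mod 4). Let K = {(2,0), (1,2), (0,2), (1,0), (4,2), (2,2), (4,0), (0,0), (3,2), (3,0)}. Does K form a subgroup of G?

Yes

|K| = 10 divides |G| = 20, consistent with Lagrange.
K contains the identity, every element's inverse is in K, and K is closed under +: it is a subgroup.
In fact K = ⟨(1,2)⟩.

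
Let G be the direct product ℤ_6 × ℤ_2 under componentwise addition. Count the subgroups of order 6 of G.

3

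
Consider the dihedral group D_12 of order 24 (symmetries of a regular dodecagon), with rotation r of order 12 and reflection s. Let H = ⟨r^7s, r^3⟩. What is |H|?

|⟨r^7s⟩| = 2 and |⟨r^3⟩| = 4, so |H| is a multiple of lcm(2, 4) = 4 and divides |G| = 24.
Closing under the operation: H = {e, r^3, r^6, r^9, rs, r^4s, r^7s, r^10s}, so |H| = 8.

8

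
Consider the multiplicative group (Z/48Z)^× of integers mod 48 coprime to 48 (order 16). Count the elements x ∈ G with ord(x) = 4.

The elements of order 4 are: 5, 11, 13, 19, 29, 35, 37, 43.
That's 8.

8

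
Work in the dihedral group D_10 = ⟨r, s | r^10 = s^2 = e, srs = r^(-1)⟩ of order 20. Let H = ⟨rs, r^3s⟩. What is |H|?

|⟨rs⟩| = 2 and |⟨r^3s⟩| = 2, so |H| is a multiple of lcm(2, 2) = 2 and divides |G| = 20.
Closing under the operation: H = {e, r^2, r^4, r^6, r^8, rs, r^3s, r^5s, r^7s, r^9s}, so |H| = 10.

10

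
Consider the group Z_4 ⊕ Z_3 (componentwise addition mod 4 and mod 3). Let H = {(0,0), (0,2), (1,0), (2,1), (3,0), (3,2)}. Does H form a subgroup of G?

No

(0,2) ∈ H but its inverse (0,1) ∉ H, so H is not a subgroup.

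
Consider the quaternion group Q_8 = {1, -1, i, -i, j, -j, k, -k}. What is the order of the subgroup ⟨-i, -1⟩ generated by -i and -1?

|⟨-i⟩| = 4 and |⟨-1⟩| = 2, so |H| is a multiple of lcm(4, 2) = 4 and divides |G| = 8.
Closing under the operation: H = {1, -1, i, -i}, so |H| = 4.

4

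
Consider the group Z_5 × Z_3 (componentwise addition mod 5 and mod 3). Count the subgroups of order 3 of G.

1

|G| = 15 and 3 | 15, so subgroups of order 3 are possible by Lagrange.
The subgroups of order 3 are: {(0,0), (0,1), (0,2)}.
So G has 1 subgroup of order 3.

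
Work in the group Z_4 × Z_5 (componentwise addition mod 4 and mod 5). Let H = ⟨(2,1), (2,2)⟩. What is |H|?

|⟨(2,1)⟩| = 10 and |⟨(2,2)⟩| = 10, so |H| is a multiple of lcm(10, 10) = 10 and divides |G| = 20.
Closing under the operation: H = {(0,0), (0,1), (0,2), (0,3), (0,4), (2,0), (2,1), (2,2), (2,3), (2,4)}, so |H| = 10.

10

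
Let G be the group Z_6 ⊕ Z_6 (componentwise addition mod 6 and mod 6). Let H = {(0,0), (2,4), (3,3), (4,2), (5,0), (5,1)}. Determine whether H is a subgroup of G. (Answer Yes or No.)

(5,0) ∈ H but its inverse (1,0) ∉ H, so H is not a subgroup.

No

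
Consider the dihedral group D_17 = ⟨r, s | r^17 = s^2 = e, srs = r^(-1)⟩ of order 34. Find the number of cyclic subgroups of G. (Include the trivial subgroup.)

19

A cyclic subgroup of order d is generated by each of its φ(d) elements of order d, so the cyclic subgroups of order d number (#elements of order d)/φ(d).
Cyclic subgroups by order — order 1: 1; order 2: 17; order 17: 1.
Total: 19.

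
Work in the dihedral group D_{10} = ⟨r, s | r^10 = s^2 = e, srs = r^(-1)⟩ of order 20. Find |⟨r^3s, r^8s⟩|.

|⟨r^3s⟩| = 2 and |⟨r^8s⟩| = 2, so |H| is a multiple of lcm(2, 2) = 2 and divides |G| = 20.
Closing under the operation: H = {e, r^5, r^3s, r^8s}, so |H| = 4.

4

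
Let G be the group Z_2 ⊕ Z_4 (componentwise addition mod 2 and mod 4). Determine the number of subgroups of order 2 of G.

|G| = 8 and 2 | 8, so subgroups of order 2 are possible by Lagrange.
The subgroups of order 2 are: {(0,0), (0,2)}; {(0,0), (1,0)}; {(0,0), (1,2)}.
So G has 3 subgroups of order 2.

3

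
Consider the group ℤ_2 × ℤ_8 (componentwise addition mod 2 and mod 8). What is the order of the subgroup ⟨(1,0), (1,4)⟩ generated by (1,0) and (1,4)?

|⟨(1,0)⟩| = 2 and |⟨(1,4)⟩| = 2, so |H| is a multiple of lcm(2, 2) = 2 and divides |G| = 16.
Closing under the operation: H = {(0,0), (0,4), (1,0), (1,4)}, so |H| = 4.

4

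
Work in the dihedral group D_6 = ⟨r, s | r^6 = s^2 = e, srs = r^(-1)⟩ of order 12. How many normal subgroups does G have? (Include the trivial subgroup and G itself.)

7

G has 16 subgroups. Checking conjugation-invariance by order — order 1: 1/1 normal; order 2: 1/7 normal; order 3: 1/1 normal; order 4: 0/3 normal; order 6: 3/3 normal; order 12: 1/1 normal.
Total normal subgroups: 7.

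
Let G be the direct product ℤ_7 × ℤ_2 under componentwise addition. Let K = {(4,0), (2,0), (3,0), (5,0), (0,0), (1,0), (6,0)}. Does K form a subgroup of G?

|K| = 7 divides |G| = 14, consistent with Lagrange.
K contains the identity, every element's inverse is in K, and K is closed under +: it is a subgroup.
In fact K = ⟨(4,0)⟩.

Yes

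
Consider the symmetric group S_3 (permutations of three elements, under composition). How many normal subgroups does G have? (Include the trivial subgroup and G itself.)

G has 6 subgroups. Checking conjugation-invariance by order — order 1: 1/1 normal; order 2: 0/3 normal; order 3: 1/1 normal; order 6: 1/1 normal.
Total normal subgroups: 3.

3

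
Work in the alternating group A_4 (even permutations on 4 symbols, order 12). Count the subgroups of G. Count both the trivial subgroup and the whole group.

10

|G| = 12, so by Lagrange every subgroup order divides 12. Divisors: 1, 2, 3, 4, 6, 12.
Subgroups by order — order 1: 1; order 2: 3; order 3: 4; order 4: 1; order 6: 0; order 12: 1.
Total: 1 + 3 + 4 + 1 + 0 + 1 = 10.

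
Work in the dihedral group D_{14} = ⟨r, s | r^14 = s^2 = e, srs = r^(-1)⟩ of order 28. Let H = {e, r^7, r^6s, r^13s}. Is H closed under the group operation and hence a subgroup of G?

|H| = 4 divides |G| = 28, consistent with Lagrange.
H contains the identity, every element's inverse is in H, and H is closed under ·: it is a subgroup.

Yes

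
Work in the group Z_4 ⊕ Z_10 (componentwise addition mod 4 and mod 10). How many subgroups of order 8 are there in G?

1

|G| = 40 and 8 | 40, so subgroups of order 8 are possible by Lagrange.
The subgroups of order 8 are: {(0,0), (0,5), (1,0), (1,5), (2,0), (2,5), (3,0), (3,5)}.
So G has 1 subgroup of order 8.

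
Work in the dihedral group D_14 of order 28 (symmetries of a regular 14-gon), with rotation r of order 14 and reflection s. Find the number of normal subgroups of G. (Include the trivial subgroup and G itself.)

G has 28 subgroups. Checking conjugation-invariance by order — order 1: 1/1 normal; order 2: 1/15 normal; order 4: 0/7 normal; order 7: 1/1 normal; order 14: 3/3 normal; order 28: 1/1 normal.
Total normal subgroups: 7.

7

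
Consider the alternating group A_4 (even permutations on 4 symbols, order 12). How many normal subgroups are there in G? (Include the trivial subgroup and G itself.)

G has 10 subgroups. Checking conjugation-invariance by order — order 1: 1/1 normal; order 2: 0/3 normal; order 3: 0/4 normal; order 4: 1/1 normal; order 12: 1/1 normal.
Total normal subgroups: 3.

3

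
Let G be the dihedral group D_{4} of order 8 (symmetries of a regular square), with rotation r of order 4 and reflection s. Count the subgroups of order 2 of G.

5

|G| = 8 and 2 | 8, so subgroups of order 2 are possible by Lagrange.
The subgroups of order 2 are: {e, r^2}; {e, r^2s}; {e, r^3s}; {e, rs}; … (5 in all).
So G has 5 subgroups of order 2.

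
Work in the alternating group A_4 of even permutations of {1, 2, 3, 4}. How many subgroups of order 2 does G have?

3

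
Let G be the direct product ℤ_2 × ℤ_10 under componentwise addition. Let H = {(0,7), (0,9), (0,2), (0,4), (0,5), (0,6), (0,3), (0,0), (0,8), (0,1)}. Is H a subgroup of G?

|H| = 10 divides |G| = 20, consistent with Lagrange.
H contains the identity, every element's inverse is in H, and H is closed under +: it is a subgroup.
In fact H = ⟨(0,1)⟩.

Yes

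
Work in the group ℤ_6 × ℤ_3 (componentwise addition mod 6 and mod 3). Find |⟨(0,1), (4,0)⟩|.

|⟨(0,1)⟩| = 3 and |⟨(4,0)⟩| = 3, so |H| is a multiple of lcm(3, 3) = 3 and divides |G| = 18.
Closing under the operation: H = {(0,0), (0,1), (0,2), (2,0), (2,1), (2,2), (4,0), (4,1), (4,2)}, so |H| = 9.

9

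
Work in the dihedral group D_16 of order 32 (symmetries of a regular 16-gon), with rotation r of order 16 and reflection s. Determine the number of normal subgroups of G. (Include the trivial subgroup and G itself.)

G has 36 subgroups. Checking conjugation-invariance by order — order 1: 1/1 normal; order 2: 1/17 normal; order 4: 1/9 normal; order 8: 1/5 normal; order 16: 3/3 normal; order 32: 1/1 normal.
Total normal subgroups: 8.

8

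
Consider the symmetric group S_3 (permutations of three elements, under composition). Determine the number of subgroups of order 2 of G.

3

|G| = 6 and 2 | 6, so subgroups of order 2 are possible by Lagrange.
The subgroups of order 2 are: {e, (1 2)}; {e, (1 3)}; {e, (2 3)}.
So G has 3 subgroups of order 2.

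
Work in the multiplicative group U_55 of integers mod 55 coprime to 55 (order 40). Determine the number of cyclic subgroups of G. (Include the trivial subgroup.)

Group the elements of G by the cyclic subgroup they generate; each cyclic subgroup of order d accounts for φ(d) elements.
Cyclic subgroups by order — order 1: 1; order 2: 3; order 4: 2; order 5: 1; order 10: 3; order 20: 2.
Total: 12.

12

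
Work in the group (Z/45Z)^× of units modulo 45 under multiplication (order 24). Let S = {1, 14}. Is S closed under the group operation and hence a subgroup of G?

No

14 ∈ S but its inverse 29 ∉ S, so S is not a subgroup.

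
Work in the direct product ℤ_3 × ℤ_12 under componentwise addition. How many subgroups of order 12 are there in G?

4

|G| = 36 and 12 | 36, so subgroups of order 12 are possible by Lagrange.
The subgroups of order 12 are: {(0,0), (0,1), (0,2), (0,3), (0,4), (0,5), (0,6), (0,7), (0,8), (0,9), (0,10), (0,11)}; {(0,0), (0,3), (0,6), (0,9), (1,0), (1,3), (1,6), (1,9), (2,0), (2,3), (2,6), (2,9)}; {(0,0), (0,3), (0,6), (0,9), (1,1), (1,4), (1,7), (1,10), (2,2), (2,5), (2,8), (2,11)}; {(0,0), (0,3), (0,6), (0,9), (1,2), (1,5), (1,8), (1,11), (2,1), (2,4), (2,7), (2,10)}.
So G has 4 subgroups of order 12.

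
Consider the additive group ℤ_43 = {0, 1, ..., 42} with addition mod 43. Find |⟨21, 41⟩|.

|⟨21⟩| = 43 and |⟨41⟩| = 43, so |H| is a multiple of lcm(43, 43) = 43 and divides |G| = 43.
Closing {21, 41} under the group operation gives all of G, so |H| = 43.

43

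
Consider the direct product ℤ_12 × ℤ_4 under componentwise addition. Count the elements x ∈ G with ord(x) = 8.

0

An element (a,b) has order lcm(ord(a), ord(b)); count pairs with lcm equal to 8.
Enumerating gives 0 such elements.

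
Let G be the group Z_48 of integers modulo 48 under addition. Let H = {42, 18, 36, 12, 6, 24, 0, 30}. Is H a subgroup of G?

Yes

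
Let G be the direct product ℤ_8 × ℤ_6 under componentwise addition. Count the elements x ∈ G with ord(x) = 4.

An element (a,b) has order lcm(ord(a), ord(b)); count pairs with lcm equal to 4.
Enumerating gives 4 such elements.

4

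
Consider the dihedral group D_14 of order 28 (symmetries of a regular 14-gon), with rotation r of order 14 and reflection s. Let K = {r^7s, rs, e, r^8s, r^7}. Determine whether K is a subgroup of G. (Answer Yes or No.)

No

|K| = 5 does not divide |G| = 28, so by Lagrange K is not a subgroup.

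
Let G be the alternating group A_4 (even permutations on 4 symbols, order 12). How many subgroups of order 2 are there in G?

3

|G| = 12 and 2 | 12, so subgroups of order 2 are possible by Lagrange.
The subgroups of order 2 are: {e, (1 2)(3 4)}; {e, (1 3)(2 4)}; {e, (1 4)(2 3)}.
So G has 3 subgroups of order 2.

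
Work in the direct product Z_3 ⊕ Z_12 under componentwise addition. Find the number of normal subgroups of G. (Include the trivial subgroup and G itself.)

18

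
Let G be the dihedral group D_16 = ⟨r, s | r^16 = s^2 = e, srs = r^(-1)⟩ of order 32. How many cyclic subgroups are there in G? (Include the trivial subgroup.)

21

Group the elements of G by the cyclic subgroup they generate; each cyclic subgroup of order d accounts for φ(d) elements.
Cyclic subgroups by order — order 1: 1; order 2: 17; order 4: 1; order 8: 1; order 16: 1.
Total: 21.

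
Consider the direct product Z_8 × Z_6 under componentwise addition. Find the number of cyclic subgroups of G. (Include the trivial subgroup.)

Each element a generates a cyclic subgroup ⟨a⟩; distinct elements may generate the same one (a cyclic group of order d has φ(d) generators).
Cyclic subgroups by order — order 1: 1; order 2: 3; order 3: 1; order 4: 2; order 6: 3; order 8: 2; order 12: 2; order 24: 2.
Total: 16.

16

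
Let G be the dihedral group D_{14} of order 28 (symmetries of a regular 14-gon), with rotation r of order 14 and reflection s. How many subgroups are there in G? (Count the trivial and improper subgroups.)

|G| = 28, so by Lagrange every subgroup order divides 28. Divisors: 1, 2, 4, 7, 14, 28.
Subgroups by order — order 1: 1; order 2: 15; order 4: 7; order 7: 1; order 14: 3; order 28: 1.
Total: 1 + 15 + 7 + 1 + 3 + 1 = 28.

28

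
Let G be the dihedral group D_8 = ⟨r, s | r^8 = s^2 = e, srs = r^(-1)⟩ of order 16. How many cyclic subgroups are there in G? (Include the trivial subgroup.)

12

A cyclic subgroup of order d is generated by each of its φ(d) elements of order d, so the cyclic subgroups of order d number (#elements of order d)/φ(d).
Cyclic subgroups by order — order 1: 1; order 2: 9; order 4: 1; order 8: 1.
Total: 12.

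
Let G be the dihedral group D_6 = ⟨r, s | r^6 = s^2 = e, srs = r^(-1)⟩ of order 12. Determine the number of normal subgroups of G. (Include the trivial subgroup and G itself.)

G has 16 subgroups. Checking conjugation-invariance by order — order 1: 1/1 normal; order 2: 1/7 normal; order 3: 1/1 normal; order 4: 0/3 normal; order 6: 3/3 normal; order 12: 1/1 normal.
Total normal subgroups: 7.

7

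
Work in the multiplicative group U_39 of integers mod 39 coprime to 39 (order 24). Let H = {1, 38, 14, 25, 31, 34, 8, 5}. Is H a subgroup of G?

|H| = 8 divides |G| = 24, consistent with Lagrange.
H contains the identity, every element's inverse is in H, and H is closed under ·: it is a subgroup.

Yes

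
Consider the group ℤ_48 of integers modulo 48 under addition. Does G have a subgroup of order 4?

4 | 48. A subgroup of order 4 is {0, 12, 24, 36}.

Yes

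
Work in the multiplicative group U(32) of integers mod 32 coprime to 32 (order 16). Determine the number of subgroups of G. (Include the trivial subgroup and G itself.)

11

|G| = 16, so by Lagrange every subgroup order divides 16. Divisors: 1, 2, 4, 8, 16.
Subgroups by order — order 1: 1; order 2: 3; order 4: 3; order 8: 3; order 16: 1.
Total: 1 + 3 + 3 + 3 + 1 = 11.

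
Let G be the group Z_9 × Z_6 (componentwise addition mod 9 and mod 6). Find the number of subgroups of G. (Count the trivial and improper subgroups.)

20

|G| = 54, so by Lagrange every subgroup order divides 54. Divisors: 1, 2, 3, 6, 9, 18, 27, 54.
Subgroups by order — order 1: 1; order 2: 1; order 3: 4; order 6: 4; order 9: 4; order 18: 4; order 27: 1; order 54: 1.
Total: 1 + 1 + 4 + 4 + 4 + 4 + 1 + 1 = 20.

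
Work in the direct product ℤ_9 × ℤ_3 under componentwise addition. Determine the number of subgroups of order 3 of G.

4

|G| = 27 and 3 | 27, so subgroups of order 3 are possible by Lagrange.
The subgroups of order 3 are: {(0,0), (0,1), (0,2)}; {(0,0), (3,0), (6,0)}; {(0,0), (3,1), (6,2)}; {(0,0), (3,2), (6,1)}.
So G has 4 subgroups of order 3.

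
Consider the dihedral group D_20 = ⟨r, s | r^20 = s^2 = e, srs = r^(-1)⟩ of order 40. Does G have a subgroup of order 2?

2 | 40. A subgroup of order 2 is {e, r^10}.

Yes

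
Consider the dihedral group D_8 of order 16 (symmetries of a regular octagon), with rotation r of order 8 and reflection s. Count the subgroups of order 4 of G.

5

|G| = 16 and 4 | 16, so subgroups of order 4 are possible by Lagrange.
The subgroups of order 4 are: {e, r^2, r^4, r^6}; {e, r^4, r^2s, r^6s}; {e, r^4, r^3s, r^7s}; {e, r^4, s, r^4s}; … (5 in all).
So G has 5 subgroups of order 4.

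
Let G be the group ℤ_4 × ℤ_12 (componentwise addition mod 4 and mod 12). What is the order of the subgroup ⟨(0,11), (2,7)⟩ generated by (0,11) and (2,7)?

|⟨(0,11)⟩| = 12 and |⟨(2,7)⟩| = 12, so |H| is a multiple of lcm(12, 12) = 12 and divides |G| = 48.
Closing under the operation: H = {(0,0), (0,1), (0,2), (0,3), (0,4), (0,5), (0,6), (0,7), (0,8), (0,9), (0,10), (0,11), (2,0), (2,1), (2,2), (2,3), (2,4), (2,5), (2,6), (2,7), (2,8), (2,9), (2,10), (2,11)}, so |H| = 24.

24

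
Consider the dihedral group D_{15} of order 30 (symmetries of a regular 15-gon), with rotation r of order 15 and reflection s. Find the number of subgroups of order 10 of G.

3

|G| = 30 and 10 | 30, so subgroups of order 10 are possible by Lagrange.
The subgroups of order 10 are: {e, r^3, r^6, r^9, r^12, rs, r^4s, r^7s, r^10s, r^13s}; {e, r^3, r^6, r^9, r^12, r^2s, r^5s, r^8s, r^11s, r^14s}; {e, r^3, r^6, r^9, r^12, s, r^3s, r^6s, r^9s, r^12s}.
So G has 3 subgroups of order 10.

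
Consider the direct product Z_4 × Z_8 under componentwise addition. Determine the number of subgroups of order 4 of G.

7

|G| = 32 and 4 | 32, so subgroups of order 4 are possible by Lagrange.
The subgroups of order 4 are: {(0,0), (0,2), (0,4), (0,6)}; {(0,0), (0,4), (2,0), (2,4)}; {(0,0), (0,4), (2,2), (2,6)}; {(0,0), (1,0), (2,0), (3,0)}; … (7 in all).
So G has 7 subgroups of order 4.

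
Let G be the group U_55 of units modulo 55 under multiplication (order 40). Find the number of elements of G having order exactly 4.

4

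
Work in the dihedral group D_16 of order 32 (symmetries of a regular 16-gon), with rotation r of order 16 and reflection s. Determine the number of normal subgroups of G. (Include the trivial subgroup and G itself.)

G has 36 subgroups. Checking conjugation-invariance by order — order 1: 1/1 normal; order 2: 1/17 normal; order 4: 1/9 normal; order 8: 1/5 normal; order 16: 3/3 normal; order 32: 1/1 normal.
Total normal subgroups: 8.

8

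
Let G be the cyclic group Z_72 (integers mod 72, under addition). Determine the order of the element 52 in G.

18

In Z_72, the order of an element a is n/gcd(a, n).
gcd(52, 72) = 4, so |⟨52⟩| = 72/4 = 18.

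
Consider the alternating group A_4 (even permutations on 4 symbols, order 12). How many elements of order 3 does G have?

8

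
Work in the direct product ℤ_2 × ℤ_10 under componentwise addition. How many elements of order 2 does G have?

3

An element (a,b) has order lcm(ord(a), ord(b)); count pairs with lcm equal to 2.
Enumerating gives 3 such elements.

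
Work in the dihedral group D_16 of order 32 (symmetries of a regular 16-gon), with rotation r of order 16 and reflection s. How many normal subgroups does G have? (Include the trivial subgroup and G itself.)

G has 36 subgroups. Checking conjugation-invariance by order — order 1: 1/1 normal; order 2: 1/17 normal; order 4: 1/9 normal; order 8: 1/5 normal; order 16: 3/3 normal; order 32: 1/1 normal.
Total normal subgroups: 8.

8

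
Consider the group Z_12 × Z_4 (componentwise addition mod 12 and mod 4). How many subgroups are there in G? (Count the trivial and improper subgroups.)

30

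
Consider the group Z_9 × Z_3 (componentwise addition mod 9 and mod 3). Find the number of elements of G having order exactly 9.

18

An element (a,b) has order lcm(ord(a), ord(b)); count pairs with lcm equal to 9.
Enumerating gives 18 such elements.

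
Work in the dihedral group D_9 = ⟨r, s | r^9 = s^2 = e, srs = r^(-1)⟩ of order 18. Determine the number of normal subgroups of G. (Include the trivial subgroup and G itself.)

4

G has 16 subgroups. Checking conjugation-invariance by order — order 1: 1/1 normal; order 2: 0/9 normal; order 3: 1/1 normal; order 6: 0/3 normal; order 9: 1/1 normal; order 18: 1/1 normal.
Total normal subgroups: 4.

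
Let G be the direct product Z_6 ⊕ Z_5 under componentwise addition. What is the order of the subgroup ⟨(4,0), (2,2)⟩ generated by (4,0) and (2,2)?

15

|⟨(4,0)⟩| = 3 and |⟨(2,2)⟩| = 15, so |H| is a multiple of lcm(3, 15) = 15 and divides |G| = 30.
Closing under the operation: H = {(0,0), (0,1), (0,2), (0,3), (0,4), (2,0), (2,1), (2,2), (2,3), (2,4), (4,0), (4,1), (4,2), (4,3), (4,4)}, so |H| = 15.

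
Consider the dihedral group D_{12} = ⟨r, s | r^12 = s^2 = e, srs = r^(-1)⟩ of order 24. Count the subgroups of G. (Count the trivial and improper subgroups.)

34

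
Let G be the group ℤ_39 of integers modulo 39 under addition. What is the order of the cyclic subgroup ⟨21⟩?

In ℤ_39, the order of an element a is n/gcd(a, n).
gcd(21, 39) = 3, so |⟨21⟩| = 39/3 = 13.

13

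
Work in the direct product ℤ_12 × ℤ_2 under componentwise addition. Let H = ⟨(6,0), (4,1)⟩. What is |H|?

|⟨(6,0)⟩| = 2 and |⟨(4,1)⟩| = 6, so |H| is a multiple of lcm(2, 6) = 6 and divides |G| = 24.
Closing under the operation: H = {(0,0), (0,1), (2,0), (2,1), (4,0), (4,1), (6,0), (6,1), (8,0), (8,1), (10,0), (10,1)}, so |H| = 12.

12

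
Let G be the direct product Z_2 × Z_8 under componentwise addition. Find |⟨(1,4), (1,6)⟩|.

8

|⟨(1,4)⟩| = 2 and |⟨(1,6)⟩| = 4, so |H| is a multiple of lcm(2, 4) = 4 and divides |G| = 16.
Closing under the operation: H = {(0,0), (0,2), (0,4), (0,6), (1,0), (1,2), (1,4), (1,6)}, so |H| = 8.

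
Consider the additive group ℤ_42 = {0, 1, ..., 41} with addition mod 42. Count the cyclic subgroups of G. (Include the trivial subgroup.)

A cyclic subgroup of order d is generated by each of its φ(d) elements of order d, so the cyclic subgroups of order d number (#elements of order d)/φ(d).
Cyclic subgroups by order — order 1: 1; order 2: 1; order 3: 1; order 6: 1; order 7: 1; order 14: 1; order 21: 1; order 42: 1.
Total: 8.

8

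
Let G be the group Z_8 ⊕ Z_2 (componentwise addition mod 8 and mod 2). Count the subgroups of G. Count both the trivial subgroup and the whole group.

11

|G| = 16, so by Lagrange every subgroup order divides 16. Divisors: 1, 2, 4, 8, 16.
Subgroups by order — order 1: 1; order 2: 3; order 4: 3; order 8: 3; order 16: 1.
Total: 1 + 3 + 3 + 3 + 1 = 11.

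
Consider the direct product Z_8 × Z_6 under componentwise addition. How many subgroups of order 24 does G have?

3

|G| = 48 and 24 | 48, so subgroups of order 24 are possible by Lagrange.
The subgroups of order 24 are: {(0,0), (0,1), (0,2), (0,3), (0,4), (0,5), (2,0), (2,1), (2,2), (2,3), (2,4), (2,5), (4,0), (4,1), (4,2), (4,3), (4,4), (4,5), (6,0), (6,1), (6,2), (6,3), (6,4), (6,5)}; {(0,0), (0,2), (0,4), (1,0), (1,2), (1,4), (2,0), (2,2), (2,4), (3,0), (3,2), (3,4), (4,0), (4,2), (4,4), (5,0), (5,2), (5,4), (6,0), (6,2), (6,4), (7,0), (7,2), (7,4)}; {(0,0), (0,2), (0,4), (1,1), (1,3), (1,5), (2,0), (2,2), (2,4), (3,1), (3,3), (3,5), (4,0), (4,2), (4,4), (5,1), (5,3), (5,5), (6,0), (6,2), (6,4), (7,1), (7,3), (7,5)}.
So G has 3 subgroups of order 24.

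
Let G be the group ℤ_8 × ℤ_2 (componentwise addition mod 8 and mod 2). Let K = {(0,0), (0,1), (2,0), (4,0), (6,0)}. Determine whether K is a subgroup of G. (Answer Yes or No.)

|K| = 5 does not divide |G| = 16, so by Lagrange K is not a subgroup.

No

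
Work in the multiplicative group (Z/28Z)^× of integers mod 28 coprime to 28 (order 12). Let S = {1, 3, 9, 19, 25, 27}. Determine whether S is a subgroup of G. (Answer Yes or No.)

Yes

|S| = 6 divides |G| = 12, consistent with Lagrange.
S contains the identity, every element's inverse is in S, and S is closed under ·: it is a subgroup.
In fact S = ⟨3⟩.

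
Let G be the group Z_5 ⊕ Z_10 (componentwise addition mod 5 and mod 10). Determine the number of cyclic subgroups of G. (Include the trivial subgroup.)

A cyclic subgroup of order d is generated by each of its φ(d) elements of order d, so the cyclic subgroups of order d number (#elements of order d)/φ(d).
Cyclic subgroups by order — order 1: 1; order 2: 1; order 5: 6; order 10: 6.
Total: 14.

14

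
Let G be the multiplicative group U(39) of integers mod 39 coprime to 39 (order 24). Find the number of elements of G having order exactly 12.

8

The elements of order 12 are: 2, 7, 11, 19, 20, 28, 32, 37.
That's 8.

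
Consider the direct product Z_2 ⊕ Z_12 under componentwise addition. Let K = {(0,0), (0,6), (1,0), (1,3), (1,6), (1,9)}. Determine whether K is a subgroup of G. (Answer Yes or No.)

No

Closure fails: (1,0) + (1,3) = (0,3) ∉ K. So K is not a subgroup.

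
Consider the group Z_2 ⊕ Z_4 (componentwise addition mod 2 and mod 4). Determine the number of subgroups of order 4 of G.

|G| = 8 and 4 | 8, so subgroups of order 4 are possible by Lagrange.
The subgroups of order 4 are: {(0,0), (0,1), (0,2), (0,3)}; {(0,0), (0,2), (1,0), (1,2)}; {(0,0), (0,2), (1,1), (1,3)}.
So G has 3 subgroups of order 4.

3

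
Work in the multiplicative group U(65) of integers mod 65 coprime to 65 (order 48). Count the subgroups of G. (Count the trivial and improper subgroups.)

30

|G| = 48, so by Lagrange every subgroup order divides 48. Divisors: 1, 2, 3, 4, 6, 8, 12, 16, 24, 48.
Subgroups by order — order 1: 1; order 2: 3; order 3: 1; order 4: 7; order 6: 3; order 8: 3; order 12: 7; order 16: 1; order 24: 3; order 48: 1.
Total: 1 + 3 + 1 + 7 + 3 + 3 + 7 + 1 + 3 + 1 = 30.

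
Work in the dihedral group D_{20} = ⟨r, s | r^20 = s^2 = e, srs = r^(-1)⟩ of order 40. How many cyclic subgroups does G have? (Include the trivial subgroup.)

26

Group the elements of G by the cyclic subgroup they generate; each cyclic subgroup of order d accounts for φ(d) elements.
Cyclic subgroups by order — order 1: 1; order 2: 21; order 4: 1; order 5: 1; order 10: 1; order 20: 1.
Total: 26.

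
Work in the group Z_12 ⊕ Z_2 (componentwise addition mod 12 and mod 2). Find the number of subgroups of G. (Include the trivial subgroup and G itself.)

|G| = 24, so by Lagrange every subgroup order divides 24. Divisors: 1, 2, 3, 4, 6, 8, 12, 24.
Subgroups by order — order 1: 1; order 2: 3; order 3: 1; order 4: 3; order 6: 3; order 8: 1; order 12: 3; order 24: 1.
Total: 1 + 3 + 1 + 3 + 3 + 1 + 3 + 1 = 16.

16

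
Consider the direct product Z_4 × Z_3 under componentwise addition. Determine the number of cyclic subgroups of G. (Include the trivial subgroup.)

6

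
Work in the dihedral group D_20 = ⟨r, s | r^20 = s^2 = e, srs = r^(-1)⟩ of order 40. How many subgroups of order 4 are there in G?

|G| = 40 and 4 | 40, so subgroups of order 4 are possible by Lagrange.
The subgroups of order 4 are: {e, r^10, s, r^10s}; {e, r^10, rs, r^11s}; {e, r^10, r^2s, r^12s}; {e, r^10, r^3s, r^13s}; … (11 in all).
So G has 11 subgroups of order 4.

11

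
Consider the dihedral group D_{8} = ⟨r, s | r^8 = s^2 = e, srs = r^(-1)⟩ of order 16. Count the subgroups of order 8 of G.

3

|G| = 16 and 8 | 16, so subgroups of order 8 are possible by Lagrange.
The subgroups of order 8 are: {e, r, r^2, r^3, r^4, r^5, r^6, r^7}; {e, r^2, r^4, r^6, s, r^2s, r^4s, r^6s}; {e, r^2, r^4, r^6, rs, r^3s, r^5s, r^7s}.
So G has 3 subgroups of order 8.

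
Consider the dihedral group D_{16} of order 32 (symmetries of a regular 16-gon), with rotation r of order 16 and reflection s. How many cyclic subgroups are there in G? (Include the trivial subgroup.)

A cyclic subgroup of order d is generated by each of its φ(d) elements of order d, so the cyclic subgroups of order d number (#elements of order d)/φ(d).
Cyclic subgroups by order — order 1: 1; order 2: 17; order 4: 1; order 8: 1; order 16: 1.
Total: 21.

21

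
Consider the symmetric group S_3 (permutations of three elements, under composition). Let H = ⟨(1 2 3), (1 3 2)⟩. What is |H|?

|⟨(1 2 3)⟩| = 3 and |⟨(1 3 2)⟩| = 3, so |H| is a multiple of lcm(3, 3) = 3 and divides |G| = 6.
Closing under the operation: H = {e, (1 2 3), (1 3 2)}, so |H| = 3.

3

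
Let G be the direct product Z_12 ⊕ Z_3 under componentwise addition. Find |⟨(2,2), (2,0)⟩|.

18

|⟨(2,2)⟩| = 6 and |⟨(2,0)⟩| = 6, so |H| is a multiple of lcm(6, 6) = 6 and divides |G| = 36.
Closing under the operation: H = {(0,0), (0,1), (0,2), (2,0), (2,1), (2,2), (4,0), (4,1), (4,2), (6,0), (6,1), (6,2), (8,0), (8,1), (8,2), (10,0), (10,1), (10,2)}, so |H| = 18.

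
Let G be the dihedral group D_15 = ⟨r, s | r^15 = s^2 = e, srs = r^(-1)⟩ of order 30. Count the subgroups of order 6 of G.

|G| = 30 and 6 | 30, so subgroups of order 6 are possible by Lagrange.
The subgroups of order 6 are: {e, r^5, r^10, s, r^5s, r^10s}; {e, r^5, r^10, rs, r^6s, r^11s}; {e, r^5, r^10, r^2s, r^7s, r^12s}; {e, r^5, r^10, r^3s, r^8s, r^13s}; … (5 in all).
So G has 5 subgroups of order 6.

5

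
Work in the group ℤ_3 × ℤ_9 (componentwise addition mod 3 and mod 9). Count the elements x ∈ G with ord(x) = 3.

An element (a,b) has order lcm(ord(a), ord(b)); count pairs with lcm equal to 3.
Enumerating gives 8 such elements.

8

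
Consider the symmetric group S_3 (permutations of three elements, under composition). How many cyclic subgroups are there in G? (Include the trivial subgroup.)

A cyclic subgroup of order d is generated by each of its φ(d) elements of order d, so the cyclic subgroups of order d number (#elements of order d)/φ(d).
Cyclic subgroups by order — order 1: 1; order 2: 3; order 3: 1.
Total: 5.

5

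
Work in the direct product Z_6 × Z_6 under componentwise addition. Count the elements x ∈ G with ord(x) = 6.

24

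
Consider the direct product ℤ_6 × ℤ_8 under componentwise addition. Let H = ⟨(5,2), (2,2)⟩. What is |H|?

|⟨(5,2)⟩| = 12 and |⟨(2,2)⟩| = 12, so |H| is a multiple of lcm(12, 12) = 12 and divides |G| = 48.
Closing under the operation: H = {(0,0), (0,2), (0,4), (0,6), (1,0), (1,2), (1,4), (1,6), (2,0), (2,2), (2,4), (2,6), (3,0), (3,2), (3,4), (3,6), (4,0), (4,2), (4,4), (4,6), (5,0), (5,2), (5,4), (5,6)}, so |H| = 24.

24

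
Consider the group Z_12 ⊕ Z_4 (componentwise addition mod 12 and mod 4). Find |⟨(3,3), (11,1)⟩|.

24

|⟨(3,3)⟩| = 4 and |⟨(11,1)⟩| = 12, so |H| is a multiple of lcm(4, 12) = 12 and divides |G| = 48.
Closing under the operation: H = {(0,0), (0,2), (1,1), (1,3), (2,0), (2,2), (3,1), (3,3), (4,0), (4,2), (5,1), (5,3), (6,0), (6,2), (7,1), (7,3), (8,0), (8,2), (9,1), (9,3), (10,0), (10,2), (11,1), (11,3)}, so |H| = 24.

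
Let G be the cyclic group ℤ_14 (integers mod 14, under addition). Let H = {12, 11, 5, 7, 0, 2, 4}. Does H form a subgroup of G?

No

4 ∈ H but its inverse 10 ∉ H, so H is not a subgroup.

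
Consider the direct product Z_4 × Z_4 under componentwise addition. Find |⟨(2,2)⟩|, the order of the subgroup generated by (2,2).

The order of (2,2) in Z_4 × Z_4 is lcm(ord(2) in Z_4, ord(2) in Z_4).
ord(2) = 2 and ord(2) = 2, so |⟨(2,2)⟩| = lcm(2, 2) = 2.

2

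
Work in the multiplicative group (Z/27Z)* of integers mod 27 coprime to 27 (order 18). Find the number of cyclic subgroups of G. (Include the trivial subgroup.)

6

Group the elements of G by the cyclic subgroup they generate; each cyclic subgroup of order d accounts for φ(d) elements.
Cyclic subgroups by order — order 1: 1; order 2: 1; order 3: 1; order 6: 1; order 9: 1; order 18: 1.
Total: 6.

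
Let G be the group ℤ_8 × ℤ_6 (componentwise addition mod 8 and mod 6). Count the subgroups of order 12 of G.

|G| = 48 and 12 | 48, so subgroups of order 12 are possible by Lagrange.
The subgroups of order 12 are: {(0,0), (0,1), (0,2), (0,3), (0,4), (0,5), (4,0), (4,1), (4,2), (4,3), (4,4), (4,5)}; {(0,0), (0,2), (0,4), (2,0), (2,2), (2,4), (4,0), (4,2), (4,4), (6,0), (6,2), (6,4)}; {(0,0), (0,2), (0,4), (2,1), (2,3), (2,5), (4,0), (4,2), (4,4), (6,1), (6,3), (6,5)}.
So G has 3 subgroups of order 12.

3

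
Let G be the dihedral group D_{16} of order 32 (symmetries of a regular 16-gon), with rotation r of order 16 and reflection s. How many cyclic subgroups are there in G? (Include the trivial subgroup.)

Group the elements of G by the cyclic subgroup they generate; each cyclic subgroup of order d accounts for φ(d) elements.
Cyclic subgroups by order — order 1: 1; order 2: 17; order 4: 1; order 8: 1; order 16: 1.
Total: 21.

21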